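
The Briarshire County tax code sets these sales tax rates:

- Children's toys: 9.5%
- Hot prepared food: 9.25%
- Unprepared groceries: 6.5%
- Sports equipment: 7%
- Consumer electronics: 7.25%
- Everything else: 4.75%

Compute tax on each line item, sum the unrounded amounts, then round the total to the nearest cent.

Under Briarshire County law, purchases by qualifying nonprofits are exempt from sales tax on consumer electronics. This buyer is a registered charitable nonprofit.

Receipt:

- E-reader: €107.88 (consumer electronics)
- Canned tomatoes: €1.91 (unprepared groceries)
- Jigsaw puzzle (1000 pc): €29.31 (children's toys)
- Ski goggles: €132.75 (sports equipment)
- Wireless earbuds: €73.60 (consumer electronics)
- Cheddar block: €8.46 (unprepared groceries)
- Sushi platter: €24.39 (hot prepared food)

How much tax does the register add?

€15.01

E-reader €107.88: consumer electronics, buyer-exempt → 0% → €0.00
Canned tomatoes €1.91: unprepared groceries → 6.5% → €0.12415
Jigsaw puzzle (1000 pc) €29.31: children's toys → 9.5% → €2.78445
Ski goggles €132.75: sports equipment → 7% → €9.2925
Wireless earbuds €73.60: consumer electronics, buyer-exempt → 0% → €0.00
Cheddar block €8.46: unprepared groceries → 6.5% → €0.5499
Sushi platter €24.39: hot prepared food → 9.25% → €2.256075
Unrounded tax sum = €15.007075 → €15.01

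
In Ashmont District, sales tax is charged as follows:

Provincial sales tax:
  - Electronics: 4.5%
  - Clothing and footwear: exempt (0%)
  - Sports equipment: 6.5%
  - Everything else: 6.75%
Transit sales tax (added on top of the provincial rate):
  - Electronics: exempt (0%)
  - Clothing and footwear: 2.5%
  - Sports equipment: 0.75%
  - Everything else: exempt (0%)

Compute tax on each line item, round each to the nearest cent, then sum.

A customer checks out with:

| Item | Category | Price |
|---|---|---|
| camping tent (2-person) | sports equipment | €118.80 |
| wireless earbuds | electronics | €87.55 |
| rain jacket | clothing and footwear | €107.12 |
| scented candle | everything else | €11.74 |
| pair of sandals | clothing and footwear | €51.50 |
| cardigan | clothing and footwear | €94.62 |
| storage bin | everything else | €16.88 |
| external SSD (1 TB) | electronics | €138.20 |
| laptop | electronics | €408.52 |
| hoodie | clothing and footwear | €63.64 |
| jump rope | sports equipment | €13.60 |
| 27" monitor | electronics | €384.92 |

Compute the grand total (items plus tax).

Camping tent (2-person) €118.80: sports equipment → 6.5% + 0.75% transit = 7.25% → €8.61
Wireless earbuds €87.55: electronics → 4.5% + 0% transit = 4.5% → €3.94
Rain jacket €107.12: clothing and footwear → 0% + 2.5% transit = 2.5% → €2.68
Scented candle €11.74: everything else → 6.75% + 0% transit = 6.75% → €0.79
Pair of sandals €51.50: clothing and footwear → 0% + 2.5% transit = 2.5% → €1.29
Cardigan €94.62: clothing and footwear → 0% + 2.5% transit = 2.5% → €2.37
Storage bin €16.88: everything else → 6.75% + 0% transit = 6.75% → €1.14
External SSD (1 TB) €138.20: electronics → 4.5% + 0% transit = 4.5% → €6.22
Laptop €408.52: electronics → 4.5% + 0% transit = 4.5% → €18.38
Hoodie €63.64: clothing and footwear → 0% + 2.5% transit = 2.5% → €1.59
Jump rope €13.60: sports equipment → 6.5% + 0.75% transit = 7.25% → €0.99
27" monitor €384.92: electronics → 4.5% + 0% transit = 4.5% → €17.32
Subtotal = €1497.09; tax = €65.32; total due = €1562.41

€1562.41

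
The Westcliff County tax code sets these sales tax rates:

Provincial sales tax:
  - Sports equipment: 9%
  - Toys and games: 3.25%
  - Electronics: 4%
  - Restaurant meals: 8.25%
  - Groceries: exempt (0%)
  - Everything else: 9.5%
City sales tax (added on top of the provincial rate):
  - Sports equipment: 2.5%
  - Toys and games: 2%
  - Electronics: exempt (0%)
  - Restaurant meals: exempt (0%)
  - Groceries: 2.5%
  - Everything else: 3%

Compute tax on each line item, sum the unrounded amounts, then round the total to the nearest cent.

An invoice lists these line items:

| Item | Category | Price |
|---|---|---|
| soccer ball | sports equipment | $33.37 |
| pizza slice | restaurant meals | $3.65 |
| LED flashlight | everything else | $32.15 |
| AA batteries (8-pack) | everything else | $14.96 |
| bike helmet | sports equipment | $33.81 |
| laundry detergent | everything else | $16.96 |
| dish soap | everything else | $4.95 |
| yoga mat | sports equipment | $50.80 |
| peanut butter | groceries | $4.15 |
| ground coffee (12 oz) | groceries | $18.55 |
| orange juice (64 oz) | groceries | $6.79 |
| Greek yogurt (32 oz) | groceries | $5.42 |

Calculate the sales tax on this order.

Soccer ball $33.37: sports equipment → 9% + 2.5% city = 11.5% → $3.83755
Pizza slice $3.65: restaurant meals → 8.25% + 0% city = 8.25% → $0.301125
LED flashlight $32.15: everything else → 9.5% + 3% city = 12.5% → $4.01875
AA batteries (8-pack) $14.96: everything else → 9.5% + 3% city = 12.5% → $1.87
Bike helmet $33.81: sports equipment → 9% + 2.5% city = 11.5% → $3.88815
Laundry detergent $16.96: everything else → 9.5% + 3% city = 12.5% → $2.12
Dish soap $4.95: everything else → 9.5% + 3% city = 12.5% → $0.61875
Yoga mat $50.80: sports equipment → 9% + 2.5% city = 11.5% → $5.842
Peanut butter $4.15: groceries → 0% + 2.5% city = 2.5% → $0.10375
Ground coffee (12 oz) $18.55: groceries → 0% + 2.5% city = 2.5% → $0.46375
Orange juice (64 oz) $6.79: groceries → 0% + 2.5% city = 2.5% → $0.16975
Greek yogurt (32 oz) $5.42: groceries → 0% + 2.5% city = 2.5% → $0.1355
Unrounded tax sum = $23.369075 → $23.37

$23.37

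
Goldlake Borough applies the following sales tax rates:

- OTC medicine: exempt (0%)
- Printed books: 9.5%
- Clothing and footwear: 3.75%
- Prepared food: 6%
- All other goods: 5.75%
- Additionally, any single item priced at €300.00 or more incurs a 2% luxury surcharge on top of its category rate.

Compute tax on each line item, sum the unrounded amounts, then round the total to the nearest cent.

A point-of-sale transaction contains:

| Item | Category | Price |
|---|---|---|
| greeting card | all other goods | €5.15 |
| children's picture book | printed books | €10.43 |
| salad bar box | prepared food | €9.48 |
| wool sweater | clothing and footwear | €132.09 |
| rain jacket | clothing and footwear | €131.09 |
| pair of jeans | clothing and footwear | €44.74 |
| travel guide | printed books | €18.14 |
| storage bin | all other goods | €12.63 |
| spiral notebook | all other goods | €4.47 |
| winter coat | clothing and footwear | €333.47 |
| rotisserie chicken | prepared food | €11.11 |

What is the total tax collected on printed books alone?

Children's picture book €10.43: printed books → 9.5% → €0.99085
Travel guide €18.14: printed books → 9.5% → €1.7233
Tax on printed books: unrounded sum = €2.71415 → €2.71

€2.71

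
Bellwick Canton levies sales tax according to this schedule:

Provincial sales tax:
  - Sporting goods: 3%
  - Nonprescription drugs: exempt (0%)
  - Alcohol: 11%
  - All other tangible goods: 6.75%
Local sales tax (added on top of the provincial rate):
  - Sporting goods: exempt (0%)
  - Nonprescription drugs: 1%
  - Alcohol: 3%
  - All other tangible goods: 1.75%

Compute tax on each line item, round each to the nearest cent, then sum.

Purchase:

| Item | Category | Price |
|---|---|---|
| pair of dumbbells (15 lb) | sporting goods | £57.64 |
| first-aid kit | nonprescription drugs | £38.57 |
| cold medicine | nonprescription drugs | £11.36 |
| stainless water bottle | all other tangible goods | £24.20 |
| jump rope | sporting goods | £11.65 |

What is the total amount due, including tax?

£148.06

Pair of dumbbells (15 lb) £57.64: sporting goods → 3% + 0% local = 3% → £1.73
First-aid kit £38.57: nonprescription drugs → 0% + 1% local = 1% → £0.39
Cold medicine £11.36: nonprescription drugs → 0% + 1% local = 1% → £0.11
Stainless water bottle £24.20: all other tangible goods → 6.75% + 1.75% local = 8.5% → £2.06
Jump rope £11.65: sporting goods → 3% + 0% local = 3% → £0.35
Subtotal = £143.42; tax = £4.64; total due = £148.06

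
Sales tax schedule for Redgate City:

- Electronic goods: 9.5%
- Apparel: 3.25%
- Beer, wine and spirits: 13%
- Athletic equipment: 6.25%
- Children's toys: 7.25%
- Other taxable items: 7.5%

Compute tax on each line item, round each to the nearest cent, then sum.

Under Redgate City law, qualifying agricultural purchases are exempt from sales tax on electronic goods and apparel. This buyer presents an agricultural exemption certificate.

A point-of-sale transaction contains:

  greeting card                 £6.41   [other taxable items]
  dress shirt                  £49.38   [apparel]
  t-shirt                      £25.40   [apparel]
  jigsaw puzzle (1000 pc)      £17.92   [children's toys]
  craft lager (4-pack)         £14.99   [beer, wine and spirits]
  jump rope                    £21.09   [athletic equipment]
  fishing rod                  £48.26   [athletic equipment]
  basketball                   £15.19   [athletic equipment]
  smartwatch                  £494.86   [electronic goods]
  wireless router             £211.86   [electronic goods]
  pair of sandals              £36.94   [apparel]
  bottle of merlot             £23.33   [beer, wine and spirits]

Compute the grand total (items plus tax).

Greeting card £6.41: other taxable items → 7.5% → £0.48
Dress shirt £49.38: apparel, buyer-exempt → 0% → £0.00
T-shirt £25.40: apparel, buyer-exempt → 0% → £0.00
Jigsaw puzzle (1000 pc) £17.92: children's toys → 7.25% → £1.30
Craft lager (4-pack) £14.99: beer, wine and spirits → 13% → £1.95
Jump rope £21.09: athletic equipment → 6.25% → £1.32
Fishing rod £48.26: athletic equipment → 6.25% → £3.02
Basketball £15.19: athletic equipment → 6.25% → £0.95
Smartwatch £494.86: electronic goods, buyer-exempt → 0% → £0.00
Wireless router £211.86: electronic goods, buyer-exempt → 0% → £0.00
Pair of sandals £36.94: apparel, buyer-exempt → 0% → £0.00
Bottle of merlot £23.33: beer, wine and spirits → 13% → £3.03
Subtotal = £965.63; tax = £12.05; total due = £977.68

£977.68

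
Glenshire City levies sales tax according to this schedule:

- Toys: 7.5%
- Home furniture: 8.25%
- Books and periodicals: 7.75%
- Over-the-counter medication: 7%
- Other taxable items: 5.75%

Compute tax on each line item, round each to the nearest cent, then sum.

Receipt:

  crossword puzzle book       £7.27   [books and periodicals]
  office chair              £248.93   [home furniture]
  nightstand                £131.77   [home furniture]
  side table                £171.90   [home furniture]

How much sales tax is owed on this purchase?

£46.15

Crossword puzzle book £7.27: books and periodicals → 7.75% → £0.56
Office chair £248.93: home furniture → 8.25% → £20.54
Nightstand £131.77: home furniture → 8.25% → £10.87
Side table £171.90: home furniture → 8.25% → £14.18
Total tax = £0.56 + £20.54 + £10.87 + £14.18 = £46.15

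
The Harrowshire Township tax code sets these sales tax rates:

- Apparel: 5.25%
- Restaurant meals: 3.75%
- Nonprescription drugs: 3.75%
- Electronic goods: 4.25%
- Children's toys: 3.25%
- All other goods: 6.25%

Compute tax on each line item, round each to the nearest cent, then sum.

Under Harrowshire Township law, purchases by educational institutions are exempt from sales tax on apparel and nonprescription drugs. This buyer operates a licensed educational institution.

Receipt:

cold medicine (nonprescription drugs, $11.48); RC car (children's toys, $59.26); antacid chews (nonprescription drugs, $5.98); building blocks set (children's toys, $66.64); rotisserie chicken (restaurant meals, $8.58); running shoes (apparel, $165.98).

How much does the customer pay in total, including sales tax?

$322.34

Cold medicine $11.48: nonprescription drugs, buyer-exempt → 0% → $0.00
RC car $59.26: children's toys → 3.25% → $1.93
Antacid chews $5.98: nonprescription drugs, buyer-exempt → 0% → $0.00
Building blocks set $66.64: children's toys → 3.25% → $2.17
Rotisserie chicken $8.58: restaurant meals → 3.75% → $0.32
Running shoes $165.98: apparel, buyer-exempt → 0% → $0.00
Subtotal = $317.92; tax = $4.42; total due = $322.34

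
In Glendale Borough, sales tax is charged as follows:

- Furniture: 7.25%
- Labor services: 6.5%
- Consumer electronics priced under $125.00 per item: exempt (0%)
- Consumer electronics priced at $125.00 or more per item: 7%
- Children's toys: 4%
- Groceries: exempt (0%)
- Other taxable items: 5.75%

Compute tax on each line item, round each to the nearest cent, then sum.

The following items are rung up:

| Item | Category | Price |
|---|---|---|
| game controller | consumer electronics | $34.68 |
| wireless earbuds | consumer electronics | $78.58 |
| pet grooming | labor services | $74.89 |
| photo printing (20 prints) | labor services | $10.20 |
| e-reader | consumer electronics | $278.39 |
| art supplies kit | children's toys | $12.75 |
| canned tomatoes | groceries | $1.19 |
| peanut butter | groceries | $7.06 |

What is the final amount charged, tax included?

$523.27

Game controller $34.68: consumer electronics, under $125.00 → 0% → $0.00
Wireless earbuds $78.58: consumer electronics, under $125.00 → 0% → $0.00
Pet grooming $74.89: labor services → 6.5% → $4.87
Photo printing (20 prints) $10.20: labor services → 6.5% → $0.66
E-reader $278.39: consumer electronics, $125.00 or more → 7% → $19.49
Art supplies kit $12.75: children's toys → 4% → $0.51
Canned tomatoes $1.19: groceries → 0% → $0.00
Peanut butter $7.06: groceries → 0% → $0.00
Subtotal = $497.74; tax = $25.53; total due = $523.27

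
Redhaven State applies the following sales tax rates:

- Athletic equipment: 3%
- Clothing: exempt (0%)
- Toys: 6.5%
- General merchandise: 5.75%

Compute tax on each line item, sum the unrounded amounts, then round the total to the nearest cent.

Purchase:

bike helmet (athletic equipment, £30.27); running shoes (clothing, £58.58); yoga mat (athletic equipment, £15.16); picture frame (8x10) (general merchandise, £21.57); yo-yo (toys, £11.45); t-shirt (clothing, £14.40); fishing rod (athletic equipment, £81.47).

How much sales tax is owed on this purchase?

£5.79

Bike helmet £30.27: athletic equipment → 3% → £0.9081
Running shoes £58.58: clothing → 0% → £0.00
Yoga mat £15.16: athletic equipment → 3% → £0.4548
Picture frame (8x10) £21.57: general merchandise → 5.75% → £1.240275
Yo-yo £11.45: toys → 6.5% → £0.74425
T-shirt £14.40: clothing → 0% → £0.00
Fishing rod £81.47: athletic equipment → 3% → £2.4441
Unrounded tax sum = £5.791525 → £5.79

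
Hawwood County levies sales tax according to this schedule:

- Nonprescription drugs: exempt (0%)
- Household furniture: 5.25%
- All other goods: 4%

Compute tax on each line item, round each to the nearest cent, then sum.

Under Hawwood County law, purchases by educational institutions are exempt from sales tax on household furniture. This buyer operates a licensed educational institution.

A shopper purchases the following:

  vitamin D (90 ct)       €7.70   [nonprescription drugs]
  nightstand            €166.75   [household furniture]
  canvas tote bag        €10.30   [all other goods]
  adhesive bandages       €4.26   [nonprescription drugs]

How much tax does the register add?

€0.41

Vitamin D (90 ct) €7.70: nonprescription drugs → 0% → €0.00
Nightstand €166.75: household furniture, buyer-exempt → 0% → €0.00
Canvas tote bag €10.30: all other goods → 4% → €0.41
Adhesive bandages €4.26: nonprescription drugs → 0% → €0.00
Total tax = €0.41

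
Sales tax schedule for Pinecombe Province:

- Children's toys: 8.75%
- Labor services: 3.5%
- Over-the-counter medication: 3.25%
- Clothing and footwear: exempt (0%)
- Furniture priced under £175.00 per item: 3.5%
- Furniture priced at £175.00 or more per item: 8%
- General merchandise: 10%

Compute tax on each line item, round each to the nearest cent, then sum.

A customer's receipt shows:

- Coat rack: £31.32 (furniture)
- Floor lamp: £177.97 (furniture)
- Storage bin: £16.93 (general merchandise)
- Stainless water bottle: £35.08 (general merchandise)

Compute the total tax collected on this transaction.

£20.54

Coat rack £31.32: furniture, under £175.00 → 3.5% → £1.10
Floor lamp £177.97: furniture, £175.00 or more → 8% → £14.24
Storage bin £16.93: general merchandise → 10% → £1.69
Stainless water bottle £35.08: general merchandise → 10% → £3.51
Total tax = £1.10 + £14.24 + £1.69 + £3.51 = £20.54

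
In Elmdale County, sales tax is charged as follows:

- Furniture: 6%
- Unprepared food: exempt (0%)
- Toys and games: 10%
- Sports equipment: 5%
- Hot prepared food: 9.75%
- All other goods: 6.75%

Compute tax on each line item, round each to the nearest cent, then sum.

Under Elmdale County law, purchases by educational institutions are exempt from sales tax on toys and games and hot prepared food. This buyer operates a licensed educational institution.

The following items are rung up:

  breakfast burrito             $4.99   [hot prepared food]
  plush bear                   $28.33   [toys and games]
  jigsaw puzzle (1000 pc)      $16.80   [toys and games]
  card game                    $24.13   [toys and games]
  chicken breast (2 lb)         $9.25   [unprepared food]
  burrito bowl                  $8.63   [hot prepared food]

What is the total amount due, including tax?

$92.13

Breakfast burrito $4.99: hot prepared food, buyer-exempt → 0% → $0.00
Plush bear $28.33: toys and games, buyer-exempt → 0% → $0.00
Jigsaw puzzle (1000 pc) $16.80: toys and games, buyer-exempt → 0% → $0.00
Card game $24.13: toys and games, buyer-exempt → 0% → $0.00
Chicken breast (2 lb) $9.25: unprepared food → 0% → $0.00
Burrito bowl $8.63: hot prepared food, buyer-exempt → 0% → $0.00
Subtotal = $92.13; tax = $0.00; total due = $92.13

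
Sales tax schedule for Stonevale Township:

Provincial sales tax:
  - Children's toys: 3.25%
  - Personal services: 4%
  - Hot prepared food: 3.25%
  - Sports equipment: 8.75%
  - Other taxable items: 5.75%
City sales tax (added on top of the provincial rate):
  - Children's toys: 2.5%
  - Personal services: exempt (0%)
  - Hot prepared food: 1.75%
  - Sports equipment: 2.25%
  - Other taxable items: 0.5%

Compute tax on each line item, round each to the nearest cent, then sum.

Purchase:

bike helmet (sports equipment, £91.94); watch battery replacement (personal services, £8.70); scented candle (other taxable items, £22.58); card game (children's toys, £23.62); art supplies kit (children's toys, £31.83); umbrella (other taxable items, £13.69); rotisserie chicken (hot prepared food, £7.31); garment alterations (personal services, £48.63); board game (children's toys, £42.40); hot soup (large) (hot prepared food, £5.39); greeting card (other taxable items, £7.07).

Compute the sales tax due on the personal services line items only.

£2.30

Watch battery replacement £8.70: personal services → 4% + 0% city = 4% → £0.35
Garment alterations £48.63: personal services → 4% + 0% city = 4% → £1.95
Tax on personal services = £0.35 + £1.95 = £2.30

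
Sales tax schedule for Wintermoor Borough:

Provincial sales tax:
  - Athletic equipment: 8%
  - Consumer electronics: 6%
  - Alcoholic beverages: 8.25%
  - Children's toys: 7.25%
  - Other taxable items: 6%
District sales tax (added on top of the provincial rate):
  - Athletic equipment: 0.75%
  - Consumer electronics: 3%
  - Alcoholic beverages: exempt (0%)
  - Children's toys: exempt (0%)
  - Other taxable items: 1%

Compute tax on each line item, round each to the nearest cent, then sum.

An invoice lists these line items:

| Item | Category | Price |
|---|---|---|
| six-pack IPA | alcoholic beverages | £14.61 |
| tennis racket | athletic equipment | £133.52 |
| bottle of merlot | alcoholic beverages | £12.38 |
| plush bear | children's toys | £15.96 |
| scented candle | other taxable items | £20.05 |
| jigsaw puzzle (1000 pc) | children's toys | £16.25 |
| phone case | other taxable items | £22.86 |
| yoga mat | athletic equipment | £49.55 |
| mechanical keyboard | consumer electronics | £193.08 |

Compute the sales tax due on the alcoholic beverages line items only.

Six-pack IPA £14.61: alcoholic beverages → 8.25% + 0% district = 8.25% → £1.21
Bottle of merlot £12.38: alcoholic beverages → 8.25% + 0% district = 8.25% → £1.02
Tax on alcoholic beverages = £1.21 + £1.02 = £2.23

£2.23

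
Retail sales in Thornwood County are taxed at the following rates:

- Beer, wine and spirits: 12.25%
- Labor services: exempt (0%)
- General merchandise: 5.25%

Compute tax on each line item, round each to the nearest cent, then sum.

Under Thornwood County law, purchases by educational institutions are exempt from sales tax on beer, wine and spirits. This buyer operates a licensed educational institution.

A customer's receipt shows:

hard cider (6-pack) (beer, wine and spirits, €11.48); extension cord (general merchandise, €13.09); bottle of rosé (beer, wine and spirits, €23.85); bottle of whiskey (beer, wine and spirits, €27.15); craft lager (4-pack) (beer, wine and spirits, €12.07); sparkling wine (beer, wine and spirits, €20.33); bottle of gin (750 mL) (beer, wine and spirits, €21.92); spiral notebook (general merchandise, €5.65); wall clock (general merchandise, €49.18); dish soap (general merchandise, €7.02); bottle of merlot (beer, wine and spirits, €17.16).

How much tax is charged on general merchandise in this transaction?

€3.94

Extension cord €13.09: general merchandise → 5.25% → €0.69
Spiral notebook €5.65: general merchandise → 5.25% → €0.30
Wall clock €49.18: general merchandise → 5.25% → €2.58
Dish soap €7.02: general merchandise → 5.25% → €0.37
Tax on general merchandise = €0.69 + €0.30 + €2.58 + €0.37 = €3.94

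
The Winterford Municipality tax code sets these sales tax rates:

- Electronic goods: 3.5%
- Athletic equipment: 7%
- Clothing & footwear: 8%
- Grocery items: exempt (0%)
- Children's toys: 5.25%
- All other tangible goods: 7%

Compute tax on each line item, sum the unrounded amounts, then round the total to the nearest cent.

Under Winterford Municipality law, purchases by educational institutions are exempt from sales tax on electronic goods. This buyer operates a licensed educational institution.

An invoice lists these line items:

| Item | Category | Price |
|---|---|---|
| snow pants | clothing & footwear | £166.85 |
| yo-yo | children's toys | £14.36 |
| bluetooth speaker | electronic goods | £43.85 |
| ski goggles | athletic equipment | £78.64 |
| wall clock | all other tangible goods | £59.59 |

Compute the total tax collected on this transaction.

£23.78

Snow pants £166.85: clothing & footwear → 8% → £13.348
Yo-yo £14.36: children's toys → 5.25% → £0.7539
Bluetooth speaker £43.85: electronic goods, buyer-exempt → 0% → £0.00
Ski goggles £78.64: athletic equipment → 7% → £5.5048
Wall clock £59.59: all other tangible goods → 7% → £4.1713
Unrounded tax sum = £23.778 → £23.78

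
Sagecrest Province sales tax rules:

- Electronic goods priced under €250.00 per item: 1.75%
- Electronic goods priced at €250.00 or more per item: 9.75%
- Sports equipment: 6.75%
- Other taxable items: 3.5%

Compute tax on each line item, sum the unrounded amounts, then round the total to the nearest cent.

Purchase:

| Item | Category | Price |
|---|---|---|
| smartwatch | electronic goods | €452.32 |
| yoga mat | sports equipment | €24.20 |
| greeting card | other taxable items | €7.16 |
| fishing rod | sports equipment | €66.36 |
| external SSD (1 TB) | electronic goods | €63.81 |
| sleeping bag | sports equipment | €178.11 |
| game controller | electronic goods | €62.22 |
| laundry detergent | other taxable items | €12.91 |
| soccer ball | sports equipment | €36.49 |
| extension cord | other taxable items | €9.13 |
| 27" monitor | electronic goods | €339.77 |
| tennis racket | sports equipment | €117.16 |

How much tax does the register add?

Smartwatch €452.32: electronic goods, €250.00 or more → 9.75% → €44.1012
Yoga mat €24.20: sports equipment → 6.75% → €1.6335
Greeting card €7.16: other taxable items → 3.5% → €0.2506
Fishing rod €66.36: sports equipment → 6.75% → €4.4793
External SSD (1 TB) €63.81: electronic goods, under €250.00 → 1.75% → €1.116675
Sleeping bag €178.11: sports equipment → 6.75% → €12.022425
Game controller €62.22: electronic goods, under €250.00 → 1.75% → €1.08885
Laundry detergent €12.91: other taxable items → 3.5% → €0.45185
Soccer ball €36.49: sports equipment → 6.75% → €2.463075
Extension cord €9.13: other taxable items → 3.5% → €0.31955
27" monitor €339.77: electronic goods, €250.00 or more → 9.75% → €33.127575
Tennis racket €117.16: sports equipment → 6.75% → €7.9083
Unrounded tax sum = €108.9629 → €108.96

€108.96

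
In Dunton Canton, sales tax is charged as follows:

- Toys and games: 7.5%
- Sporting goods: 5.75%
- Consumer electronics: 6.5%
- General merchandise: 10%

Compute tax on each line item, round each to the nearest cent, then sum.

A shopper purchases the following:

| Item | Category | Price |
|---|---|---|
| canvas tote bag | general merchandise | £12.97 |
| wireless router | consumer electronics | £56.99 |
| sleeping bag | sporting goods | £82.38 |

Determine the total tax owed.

Canvas tote bag £12.97: general merchandise → 10% → £1.30
Wireless router £56.99: consumer electronics → 6.5% → £3.70
Sleeping bag £82.38: sporting goods → 5.75% → £4.74
Total tax = £1.30 + £3.70 + £4.74 = £9.74

£9.74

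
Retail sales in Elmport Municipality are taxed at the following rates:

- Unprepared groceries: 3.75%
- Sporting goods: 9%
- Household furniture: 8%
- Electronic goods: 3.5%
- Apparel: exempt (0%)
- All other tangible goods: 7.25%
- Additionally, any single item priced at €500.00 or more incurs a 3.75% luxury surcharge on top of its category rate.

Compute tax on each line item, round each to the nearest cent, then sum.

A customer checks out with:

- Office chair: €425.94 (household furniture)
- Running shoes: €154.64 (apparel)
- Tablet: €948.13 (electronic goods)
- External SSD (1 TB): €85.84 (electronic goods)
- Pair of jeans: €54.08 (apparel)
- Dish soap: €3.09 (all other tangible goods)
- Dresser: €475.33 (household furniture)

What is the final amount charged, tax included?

Office chair €425.94: household furniture → 8% → €34.08
Running shoes €154.64: apparel → 0% → €0.00
Tablet €948.13: electronic goods → 3.5% + 3.75% surcharge = 7.25% → €68.74
External SSD (1 TB) €85.84: electronic goods → 3.5% → €3.00
Pair of jeans €54.08: apparel → 0% → €0.00
Dish soap €3.09: all other tangible goods → 7.25% → €0.22
Dresser €475.33: household furniture → 8% → €38.03
Subtotal = €2147.05; tax = €144.07; total due = €2291.12

€2291.12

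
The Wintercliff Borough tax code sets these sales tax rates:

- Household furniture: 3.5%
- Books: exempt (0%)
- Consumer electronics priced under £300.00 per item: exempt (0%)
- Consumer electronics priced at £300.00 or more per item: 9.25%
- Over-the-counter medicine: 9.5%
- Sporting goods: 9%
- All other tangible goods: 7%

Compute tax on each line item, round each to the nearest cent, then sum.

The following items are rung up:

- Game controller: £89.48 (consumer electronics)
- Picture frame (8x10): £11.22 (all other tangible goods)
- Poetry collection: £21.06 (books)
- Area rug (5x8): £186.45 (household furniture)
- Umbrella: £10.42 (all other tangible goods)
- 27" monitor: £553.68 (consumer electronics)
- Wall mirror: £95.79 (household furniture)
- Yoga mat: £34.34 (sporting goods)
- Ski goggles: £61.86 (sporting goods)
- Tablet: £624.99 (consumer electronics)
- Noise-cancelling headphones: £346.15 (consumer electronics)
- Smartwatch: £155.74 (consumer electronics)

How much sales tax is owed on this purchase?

Game controller £89.48: consumer electronics, under £300.00 → 0% → £0.00
Picture frame (8x10) £11.22: all other tangible goods → 7% → £0.79
Poetry collection £21.06: books → 0% → £0.00
Area rug (5x8) £186.45: household furniture → 3.5% → £6.53
Umbrella £10.42: all other tangible goods → 7% → £0.73
27" monitor £553.68: consumer electronics, £300.00 or more → 9.25% → £51.22
Wall mirror £95.79: household furniture → 3.5% → £3.35
Yoga mat £34.34: sporting goods → 9% → £3.09
Ski goggles £61.86: sporting goods → 9% → £5.57
Tablet £624.99: consumer electronics, £300.00 or more → 9.25% → £57.81
Noise-cancelling headphones £346.15: consumer electronics, £300.00 or more → 9.25% → £32.02
Smartwatch £155.74: consumer electronics, under £300.00 → 0% → £0.00
Total tax = £0.79 + £6.53 + £0.73 + £51.22 + £3.35 + £3.09 + £5.57 + £57.81 + £32.02 = £161.11

£161.11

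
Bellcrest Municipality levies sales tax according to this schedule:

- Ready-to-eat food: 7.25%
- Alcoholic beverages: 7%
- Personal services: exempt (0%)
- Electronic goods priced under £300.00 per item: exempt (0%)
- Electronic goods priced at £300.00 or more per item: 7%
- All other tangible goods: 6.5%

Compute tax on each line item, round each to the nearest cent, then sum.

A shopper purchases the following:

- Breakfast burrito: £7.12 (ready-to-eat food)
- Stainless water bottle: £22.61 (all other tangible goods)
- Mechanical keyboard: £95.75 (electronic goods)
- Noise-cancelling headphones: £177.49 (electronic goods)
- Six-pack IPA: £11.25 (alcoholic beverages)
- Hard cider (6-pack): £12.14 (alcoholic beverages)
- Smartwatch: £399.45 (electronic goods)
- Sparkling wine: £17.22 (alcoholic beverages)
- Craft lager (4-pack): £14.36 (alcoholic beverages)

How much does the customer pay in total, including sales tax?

£791.20

Breakfast burrito £7.12: ready-to-eat food → 7.25% → £0.52
Stainless water bottle £22.61: all other tangible goods → 6.5% → £1.47
Mechanical keyboard £95.75: electronic goods, under £300.00 → 0% → £0.00
Noise-cancelling headphones £177.49: electronic goods, under £300.00 → 0% → £0.00
Six-pack IPA £11.25: alcoholic beverages → 7% → £0.79
Hard cider (6-pack) £12.14: alcoholic beverages → 7% → £0.85
Smartwatch £399.45: electronic goods, £300.00 or more → 7% → £27.96
Sparkling wine £17.22: alcoholic beverages → 7% → £1.21
Craft lager (4-pack) £14.36: alcoholic beverages → 7% → £1.01
Subtotal = £757.39; tax = £33.81; total due = £791.20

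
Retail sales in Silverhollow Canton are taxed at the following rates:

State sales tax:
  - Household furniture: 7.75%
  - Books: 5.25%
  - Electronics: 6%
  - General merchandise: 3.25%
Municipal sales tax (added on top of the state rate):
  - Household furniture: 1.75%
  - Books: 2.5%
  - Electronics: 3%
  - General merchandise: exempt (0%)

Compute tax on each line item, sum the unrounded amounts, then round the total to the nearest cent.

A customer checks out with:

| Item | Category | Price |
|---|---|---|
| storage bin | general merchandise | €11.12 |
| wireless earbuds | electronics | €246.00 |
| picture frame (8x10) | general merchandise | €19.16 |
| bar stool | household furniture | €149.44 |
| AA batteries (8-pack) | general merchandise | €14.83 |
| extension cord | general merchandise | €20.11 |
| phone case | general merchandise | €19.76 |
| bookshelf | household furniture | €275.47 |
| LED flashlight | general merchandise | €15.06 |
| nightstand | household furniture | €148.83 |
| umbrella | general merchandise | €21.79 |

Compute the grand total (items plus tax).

€1022.17

Storage bin €11.12: general merchandise → 3.25% + 0% municipal = 3.25% → €0.3614
Wireless earbuds €246.00: electronics → 6% + 3% municipal = 9% → €22.14
Picture frame (8x10) €19.16: general merchandise → 3.25% + 0% municipal = 3.25% → €0.6227
Bar stool €149.44: household furniture → 7.75% + 1.75% municipal = 9.5% → €14.1968
AA batteries (8-pack) €14.83: general merchandise → 3.25% + 0% municipal = 3.25% → €0.481975
Extension cord €20.11: general merchandise → 3.25% + 0% municipal = 3.25% → €0.653575
Phone case €19.76: general merchandise → 3.25% + 0% municipal = 3.25% → €0.6422
Bookshelf €275.47: household furniture → 7.75% + 1.75% municipal = 9.5% → €26.16965
LED flashlight €15.06: general merchandise → 3.25% + 0% municipal = 3.25% → €0.48945
Nightstand €148.83: household furniture → 7.75% + 1.75% municipal = 9.5% → €14.13885
Umbrella €21.79: general merchandise → 3.25% + 0% municipal = 3.25% → €0.708175
Subtotal = €941.57; unrounded tax = €80.604775 → €80.60; total due = €1022.17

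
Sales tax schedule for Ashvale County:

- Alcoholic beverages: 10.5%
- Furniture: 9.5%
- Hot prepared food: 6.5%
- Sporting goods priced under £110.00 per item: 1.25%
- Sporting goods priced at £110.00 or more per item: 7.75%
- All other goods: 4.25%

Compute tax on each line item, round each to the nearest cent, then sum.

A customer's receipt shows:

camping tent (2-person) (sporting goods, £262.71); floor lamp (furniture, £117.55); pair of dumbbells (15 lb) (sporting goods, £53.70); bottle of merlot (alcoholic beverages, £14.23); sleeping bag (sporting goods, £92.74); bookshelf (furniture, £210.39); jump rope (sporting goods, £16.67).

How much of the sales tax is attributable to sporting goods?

£22.40

Camping tent (2-person) £262.71: sporting goods, £110.00 or more → 7.75% → £20.36
Pair of dumbbells (15 lb) £53.70: sporting goods, under £110.00 → 1.25% → £0.67
Sleeping bag £92.74: sporting goods, under £110.00 → 1.25% → £1.16
Jump rope £16.67: sporting goods, under £110.00 → 1.25% → £0.21
Tax on sporting goods = £20.36 + £0.67 + £1.16 + £0.21 = £22.40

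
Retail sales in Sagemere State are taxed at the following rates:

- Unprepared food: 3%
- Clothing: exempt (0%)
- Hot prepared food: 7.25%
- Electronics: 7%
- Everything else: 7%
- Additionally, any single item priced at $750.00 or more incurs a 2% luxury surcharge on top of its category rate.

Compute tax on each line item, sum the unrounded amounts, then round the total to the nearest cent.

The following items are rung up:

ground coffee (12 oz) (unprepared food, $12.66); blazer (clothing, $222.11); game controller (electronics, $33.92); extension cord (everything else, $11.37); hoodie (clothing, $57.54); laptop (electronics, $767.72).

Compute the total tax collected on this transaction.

Ground coffee (12 oz) $12.66: unprepared food → 3% → $0.3798
Blazer $222.11: clothing → 0% → $0.00
Game controller $33.92: electronics → 7% → $2.3744
Extension cord $11.37: everything else → 7% → $0.7959
Hoodie $57.54: clothing → 0% → $0.00
Laptop $767.72: electronics → 7% + 2% surcharge = 9% → $69.0948
Unrounded tax sum = $72.6449 → $72.64

$72.64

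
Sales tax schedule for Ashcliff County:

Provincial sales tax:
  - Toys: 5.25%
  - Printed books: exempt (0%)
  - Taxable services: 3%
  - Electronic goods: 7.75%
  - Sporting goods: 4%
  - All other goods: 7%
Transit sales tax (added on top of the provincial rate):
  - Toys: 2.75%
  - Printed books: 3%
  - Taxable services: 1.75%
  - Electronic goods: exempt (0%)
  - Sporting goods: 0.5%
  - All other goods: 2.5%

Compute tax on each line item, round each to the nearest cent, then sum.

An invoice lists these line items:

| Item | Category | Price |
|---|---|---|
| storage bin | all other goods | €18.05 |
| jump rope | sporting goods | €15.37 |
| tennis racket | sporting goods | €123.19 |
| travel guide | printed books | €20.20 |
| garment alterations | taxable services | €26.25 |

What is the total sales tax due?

Storage bin €18.05: all other goods → 7% + 2.5% transit = 9.5% → €1.71
Jump rope €15.37: sporting goods → 4% + 0.5% transit = 4.5% → €0.69
Tennis racket €123.19: sporting goods → 4% + 0.5% transit = 4.5% → €5.54
Travel guide €20.20: printed books → 0% + 3% transit = 3% → €0.61
Garment alterations €26.25: taxable services → 3% + 1.75% transit = 4.75% → €1.25
Total tax = €1.71 + €0.69 + €5.54 + €0.61 + €1.25 = €9.80

€9.80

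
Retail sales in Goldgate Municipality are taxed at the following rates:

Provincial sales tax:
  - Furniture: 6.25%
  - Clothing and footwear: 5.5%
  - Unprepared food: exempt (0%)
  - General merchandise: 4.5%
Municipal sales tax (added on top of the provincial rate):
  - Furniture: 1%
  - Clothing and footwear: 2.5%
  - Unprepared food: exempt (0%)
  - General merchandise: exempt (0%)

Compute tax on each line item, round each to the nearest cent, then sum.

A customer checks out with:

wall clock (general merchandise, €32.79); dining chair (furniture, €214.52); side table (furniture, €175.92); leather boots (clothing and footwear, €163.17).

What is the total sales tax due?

Wall clock €32.79: general merchandise → 4.5% + 0% municipal = 4.5% → €1.48
Dining chair €214.52: furniture → 6.25% + 1% municipal = 7.25% → €15.55
Side table €175.92: furniture → 6.25% + 1% municipal = 7.25% → €12.75
Leather boots €163.17: clothing and footwear → 5.5% + 2.5% municipal = 8% → €13.05
Total tax = €1.48 + €15.55 + €12.75 + €13.05 = €42.83

€42.83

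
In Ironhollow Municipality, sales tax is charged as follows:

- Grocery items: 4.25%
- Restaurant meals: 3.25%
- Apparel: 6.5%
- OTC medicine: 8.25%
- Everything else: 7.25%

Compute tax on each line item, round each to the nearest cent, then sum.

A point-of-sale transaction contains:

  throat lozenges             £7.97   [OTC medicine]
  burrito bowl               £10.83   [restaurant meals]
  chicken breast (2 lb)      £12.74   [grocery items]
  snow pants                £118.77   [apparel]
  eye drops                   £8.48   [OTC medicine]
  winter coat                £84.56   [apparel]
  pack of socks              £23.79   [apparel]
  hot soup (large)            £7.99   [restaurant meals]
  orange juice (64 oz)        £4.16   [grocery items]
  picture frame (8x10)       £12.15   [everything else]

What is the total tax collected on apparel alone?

Snow pants £118.77: apparel → 6.5% → £7.72
Winter coat £84.56: apparel → 6.5% → £5.50
Pack of socks £23.79: apparel → 6.5% → £1.55
Tax on apparel = £7.72 + £5.50 + £1.55 = £14.77

£14.77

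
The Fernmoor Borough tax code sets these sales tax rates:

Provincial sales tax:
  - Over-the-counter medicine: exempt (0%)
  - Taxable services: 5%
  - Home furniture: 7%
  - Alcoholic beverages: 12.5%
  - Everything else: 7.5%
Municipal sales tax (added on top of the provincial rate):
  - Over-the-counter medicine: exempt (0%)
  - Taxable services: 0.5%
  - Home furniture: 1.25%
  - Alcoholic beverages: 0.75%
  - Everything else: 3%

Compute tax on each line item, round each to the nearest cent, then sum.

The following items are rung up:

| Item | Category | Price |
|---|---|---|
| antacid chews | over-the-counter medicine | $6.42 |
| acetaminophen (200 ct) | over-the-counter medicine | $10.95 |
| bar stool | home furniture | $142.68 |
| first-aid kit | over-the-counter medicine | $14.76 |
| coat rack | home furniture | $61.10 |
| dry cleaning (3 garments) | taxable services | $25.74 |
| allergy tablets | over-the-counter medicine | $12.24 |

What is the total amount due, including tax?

$292.12

Antacid chews $6.42: over-the-counter medicine → 0% + 0% municipal = 0% → $0.00
Acetaminophen (200 ct) $10.95: over-the-counter medicine → 0% + 0% municipal = 0% → $0.00
Bar stool $142.68: home furniture → 7% + 1.25% municipal = 8.25% → $11.77
First-aid kit $14.76: over-the-counter medicine → 0% + 0% municipal = 0% → $0.00
Coat rack $61.10: home furniture → 7% + 1.25% municipal = 8.25% → $5.04
Dry cleaning (3 garments) $25.74: taxable services → 5% + 0.5% municipal = 5.5% → $1.42
Allergy tablets $12.24: over-the-counter medicine → 0% + 0% municipal = 0% → $0.00
Subtotal = $273.89; tax = $18.23; total due = $292.12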